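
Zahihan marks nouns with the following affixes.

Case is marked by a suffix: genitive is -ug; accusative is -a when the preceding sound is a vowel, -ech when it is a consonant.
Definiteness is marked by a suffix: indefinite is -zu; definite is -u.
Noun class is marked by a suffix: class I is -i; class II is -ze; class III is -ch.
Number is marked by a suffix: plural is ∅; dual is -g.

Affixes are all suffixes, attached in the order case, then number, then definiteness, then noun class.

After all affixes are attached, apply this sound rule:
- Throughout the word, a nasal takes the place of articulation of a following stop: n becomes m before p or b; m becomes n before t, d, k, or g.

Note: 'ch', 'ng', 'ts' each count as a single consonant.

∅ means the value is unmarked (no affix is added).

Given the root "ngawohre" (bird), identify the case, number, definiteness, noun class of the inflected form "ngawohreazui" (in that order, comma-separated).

Segment: ngawohre-a-zu-i.
case: -a/ech → accusative.
number: ∅ → plural.
definiteness: -zu → indefinite.
noun class: -i → class I.

accusative, plural, indefinite, class I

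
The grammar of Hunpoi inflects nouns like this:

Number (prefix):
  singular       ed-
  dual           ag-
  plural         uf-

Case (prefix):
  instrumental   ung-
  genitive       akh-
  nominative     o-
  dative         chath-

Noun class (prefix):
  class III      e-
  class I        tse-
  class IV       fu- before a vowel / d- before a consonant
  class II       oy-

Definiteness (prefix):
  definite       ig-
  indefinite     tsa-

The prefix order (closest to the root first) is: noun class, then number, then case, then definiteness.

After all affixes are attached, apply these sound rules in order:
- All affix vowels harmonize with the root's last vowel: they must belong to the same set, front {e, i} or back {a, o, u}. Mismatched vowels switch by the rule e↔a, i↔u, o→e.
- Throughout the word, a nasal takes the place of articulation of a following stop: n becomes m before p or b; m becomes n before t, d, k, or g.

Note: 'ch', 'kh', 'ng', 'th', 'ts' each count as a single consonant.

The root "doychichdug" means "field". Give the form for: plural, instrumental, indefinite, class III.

tsaungufadoychichdug

Attach noun class class III e- → edoychichdug.
Attach number plural uf- → ufedoychichdug.
Attach case instrumental ung- → ungufedoychichdug.
Attach definiteness indefinite tsa- → tsaungufedoychichdug.
Apply vowel harmony: tsaungufedoychichdug → tsaungufadoychichdug.
Nasal assimilation: no change.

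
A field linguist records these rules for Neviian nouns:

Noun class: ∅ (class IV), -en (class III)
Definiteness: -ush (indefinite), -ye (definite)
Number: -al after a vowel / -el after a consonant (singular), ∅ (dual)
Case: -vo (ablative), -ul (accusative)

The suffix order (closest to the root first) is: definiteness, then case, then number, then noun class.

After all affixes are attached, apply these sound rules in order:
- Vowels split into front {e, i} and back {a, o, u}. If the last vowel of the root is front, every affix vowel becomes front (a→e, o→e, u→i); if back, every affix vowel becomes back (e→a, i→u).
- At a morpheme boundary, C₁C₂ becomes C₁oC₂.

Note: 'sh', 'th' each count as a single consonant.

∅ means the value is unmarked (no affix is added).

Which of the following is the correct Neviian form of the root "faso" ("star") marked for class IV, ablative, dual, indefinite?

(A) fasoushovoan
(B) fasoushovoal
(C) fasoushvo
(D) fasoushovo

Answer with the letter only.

Attach definiteness indefinite -ush → fasoush.
Attach case ablative -vo → fasoushvo.
number = dual: zero marking, form stays fasoushvo.
noun class = class IV: zero marking, form stays fasoushvo.
Vowel harmony: no change.
Apply epenthesis: fasoushvo → fasoushovo.
So the correct form is fasoushovo, option (D).
(C) fasoushvo is wrong: it fails to apply the sound rule(s).
(B) fasoushovoal is wrong: it uses singular instead of dual for number.
(A) fasoushovoan is wrong: it uses class III instead of class IV for noun class.

D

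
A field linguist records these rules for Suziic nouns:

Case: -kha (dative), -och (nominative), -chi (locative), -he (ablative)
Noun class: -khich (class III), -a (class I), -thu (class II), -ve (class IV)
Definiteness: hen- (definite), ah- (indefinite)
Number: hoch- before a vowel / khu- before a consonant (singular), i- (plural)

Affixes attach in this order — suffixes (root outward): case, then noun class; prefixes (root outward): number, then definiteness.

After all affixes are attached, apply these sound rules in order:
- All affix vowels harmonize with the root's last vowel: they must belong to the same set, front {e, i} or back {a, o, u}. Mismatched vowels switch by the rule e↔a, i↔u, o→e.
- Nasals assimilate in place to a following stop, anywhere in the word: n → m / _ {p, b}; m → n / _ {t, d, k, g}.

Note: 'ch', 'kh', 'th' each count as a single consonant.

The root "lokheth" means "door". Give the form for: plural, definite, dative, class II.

Attach number plural i- → ilokheth.
Attach definiteness definite hen- → henilokheth.
Attach case dative -kha → henilokhethkha.
Attach noun class class II -thu → henilokhethkhathu.
Apply vowel harmony: henilokhethkhathu → henilokhethkhethi.
Nasal assimilation: no change.

henilokhethkhethi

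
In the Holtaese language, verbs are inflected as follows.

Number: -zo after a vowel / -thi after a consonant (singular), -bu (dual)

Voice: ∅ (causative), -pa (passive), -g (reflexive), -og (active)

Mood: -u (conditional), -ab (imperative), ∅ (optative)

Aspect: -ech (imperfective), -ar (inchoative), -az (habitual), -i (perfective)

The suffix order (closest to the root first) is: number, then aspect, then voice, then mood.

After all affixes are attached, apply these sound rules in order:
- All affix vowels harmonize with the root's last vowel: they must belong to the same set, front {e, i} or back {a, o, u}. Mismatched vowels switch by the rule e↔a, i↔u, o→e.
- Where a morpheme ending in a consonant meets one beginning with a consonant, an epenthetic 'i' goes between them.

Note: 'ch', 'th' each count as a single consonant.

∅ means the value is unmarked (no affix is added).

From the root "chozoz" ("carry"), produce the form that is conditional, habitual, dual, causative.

Attach number dual -bu → chozozbu.
Attach aspect habitual -az → chozozbuaz.
voice = causative: zero marking, form stays chozozbuaz.
Attach mood conditional -u → chozozbuazu.
Vowel harmony: no change.
Apply epenthesis: chozozbuazu → chozozibuazu.

chozozibuazu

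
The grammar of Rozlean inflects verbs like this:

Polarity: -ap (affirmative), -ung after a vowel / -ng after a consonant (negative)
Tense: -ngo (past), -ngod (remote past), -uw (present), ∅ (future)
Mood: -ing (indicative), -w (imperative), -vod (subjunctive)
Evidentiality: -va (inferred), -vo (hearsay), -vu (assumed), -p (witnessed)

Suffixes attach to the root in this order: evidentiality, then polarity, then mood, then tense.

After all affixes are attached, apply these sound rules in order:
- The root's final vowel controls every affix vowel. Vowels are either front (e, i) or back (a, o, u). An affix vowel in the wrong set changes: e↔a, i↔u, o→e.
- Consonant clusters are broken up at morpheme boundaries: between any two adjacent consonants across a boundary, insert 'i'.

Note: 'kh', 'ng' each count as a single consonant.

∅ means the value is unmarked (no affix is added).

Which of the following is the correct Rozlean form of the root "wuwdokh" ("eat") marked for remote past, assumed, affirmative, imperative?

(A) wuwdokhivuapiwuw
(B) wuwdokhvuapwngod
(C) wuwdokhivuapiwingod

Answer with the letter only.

Attach evidentiality assumed -vu → wuwdokhvu.
Attach polarity affirmative -ap → wuwdokhvuap.
Attach mood imperative -w → wuwdokhvuapw.
Attach tense remote past -ngod → wuwdokhvuapwngod.
Vowel harmony: no change.
Apply epenthesis: wuwdokhvuapwngod → wuwdokhivuapiwingod.
So the correct form is wuwdokhivuapiwingod, option (C).
(A) wuwdokhivuapiwuw is wrong: it uses present instead of remote past for tense.
(B) wuwdokhvuapwngod is wrong: it fails to apply the sound rule(s).

C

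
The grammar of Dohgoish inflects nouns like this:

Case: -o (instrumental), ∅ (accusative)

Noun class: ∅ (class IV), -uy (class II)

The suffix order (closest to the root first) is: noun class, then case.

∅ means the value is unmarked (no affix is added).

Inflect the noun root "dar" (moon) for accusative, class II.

daruy

Attach noun class class II -uy → daruy.
case = accusative: zero marking, form stays daruy.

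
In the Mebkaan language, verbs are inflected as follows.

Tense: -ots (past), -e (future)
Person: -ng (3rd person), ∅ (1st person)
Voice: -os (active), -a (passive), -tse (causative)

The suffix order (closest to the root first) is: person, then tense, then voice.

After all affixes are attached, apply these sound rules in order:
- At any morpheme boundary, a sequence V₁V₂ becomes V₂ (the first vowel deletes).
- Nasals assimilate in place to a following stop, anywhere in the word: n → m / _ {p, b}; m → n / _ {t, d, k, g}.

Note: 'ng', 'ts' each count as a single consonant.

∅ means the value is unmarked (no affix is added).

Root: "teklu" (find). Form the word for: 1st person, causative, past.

person = 1st person: zero marking, form stays teklu.
Attach tense past -ots → tekluots.
Attach voice causative -tse → tekluotstse.
Apply vowel deletion: tekluotstse → teklotstse.
Nasal assimilation: no change.

teklotstse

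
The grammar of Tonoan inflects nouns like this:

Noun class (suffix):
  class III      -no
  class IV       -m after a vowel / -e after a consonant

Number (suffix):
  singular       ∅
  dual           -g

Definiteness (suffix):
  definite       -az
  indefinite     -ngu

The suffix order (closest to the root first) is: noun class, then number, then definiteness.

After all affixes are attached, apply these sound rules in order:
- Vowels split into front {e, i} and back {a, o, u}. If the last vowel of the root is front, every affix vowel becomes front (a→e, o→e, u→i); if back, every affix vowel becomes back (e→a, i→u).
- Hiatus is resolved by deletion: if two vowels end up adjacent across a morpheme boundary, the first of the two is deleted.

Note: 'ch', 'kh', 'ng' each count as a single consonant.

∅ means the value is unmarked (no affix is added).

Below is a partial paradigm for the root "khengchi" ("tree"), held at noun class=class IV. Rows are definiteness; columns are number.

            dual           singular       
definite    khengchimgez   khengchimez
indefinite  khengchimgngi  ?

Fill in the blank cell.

khengchimngi

Attach noun class class IV -m (after vowel 'i') → khengchim.
number = singular: zero marking, form stays khengchim.
Attach definiteness indefinite -ngu → khengchimngu.
Apply vowel harmony: khengchimngu → khengchimngi.
Vowel deletion: no change.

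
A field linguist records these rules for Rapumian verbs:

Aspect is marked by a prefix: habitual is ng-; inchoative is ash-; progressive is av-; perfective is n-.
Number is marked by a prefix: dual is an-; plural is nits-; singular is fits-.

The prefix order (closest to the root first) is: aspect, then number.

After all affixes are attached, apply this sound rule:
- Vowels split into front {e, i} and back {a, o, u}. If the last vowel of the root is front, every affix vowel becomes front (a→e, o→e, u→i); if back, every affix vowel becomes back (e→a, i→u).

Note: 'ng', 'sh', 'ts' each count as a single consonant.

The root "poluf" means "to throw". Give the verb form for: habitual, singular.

Attach aspect habitual ng- → ngpoluf.
Attach number singular fits- → fitsngpoluf.
Apply vowel harmony: fitsngpoluf → futsngpoluf.

futsngpoluf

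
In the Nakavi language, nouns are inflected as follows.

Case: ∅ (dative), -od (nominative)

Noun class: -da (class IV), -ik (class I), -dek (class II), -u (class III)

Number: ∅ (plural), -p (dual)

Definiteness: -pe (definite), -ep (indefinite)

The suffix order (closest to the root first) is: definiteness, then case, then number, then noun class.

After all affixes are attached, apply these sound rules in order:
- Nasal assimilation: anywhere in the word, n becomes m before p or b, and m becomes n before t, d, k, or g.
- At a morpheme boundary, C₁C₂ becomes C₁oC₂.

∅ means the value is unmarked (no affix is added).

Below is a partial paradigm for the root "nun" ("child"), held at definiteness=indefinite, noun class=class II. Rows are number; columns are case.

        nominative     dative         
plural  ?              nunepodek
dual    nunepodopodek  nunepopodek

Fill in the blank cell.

Attach definiteness indefinite -ep → nunep.
Attach case nominative -od → nunepod.
number = plural: zero marking, form stays nunepod.
Attach noun class class II -dek → nunepoddek.
Nasal assimilation: no change.
Apply epenthesis: nunepoddek → nunepododek.

nunepododek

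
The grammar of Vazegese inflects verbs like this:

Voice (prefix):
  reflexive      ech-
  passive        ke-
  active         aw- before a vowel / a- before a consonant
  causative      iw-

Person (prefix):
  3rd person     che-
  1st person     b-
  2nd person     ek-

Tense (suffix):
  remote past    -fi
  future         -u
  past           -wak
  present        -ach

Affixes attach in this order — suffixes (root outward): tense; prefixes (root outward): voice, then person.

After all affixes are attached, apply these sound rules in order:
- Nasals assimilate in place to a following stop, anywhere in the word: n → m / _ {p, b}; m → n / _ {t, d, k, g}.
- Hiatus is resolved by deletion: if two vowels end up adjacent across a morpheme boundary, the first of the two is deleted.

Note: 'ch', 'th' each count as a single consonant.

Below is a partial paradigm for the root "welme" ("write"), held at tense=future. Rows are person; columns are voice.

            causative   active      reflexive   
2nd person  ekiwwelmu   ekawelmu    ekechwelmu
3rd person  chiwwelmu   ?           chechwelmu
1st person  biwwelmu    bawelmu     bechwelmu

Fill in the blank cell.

chawelmu

Attach voice active a- (before consonant 'w') → awelme.
Attach tense future -u → awelmeu.
Attach person 3rd person che- → cheawelmeu.
Nasal assimilation: no change.
Apply vowel deletion: cheawelmeu → chawelmu.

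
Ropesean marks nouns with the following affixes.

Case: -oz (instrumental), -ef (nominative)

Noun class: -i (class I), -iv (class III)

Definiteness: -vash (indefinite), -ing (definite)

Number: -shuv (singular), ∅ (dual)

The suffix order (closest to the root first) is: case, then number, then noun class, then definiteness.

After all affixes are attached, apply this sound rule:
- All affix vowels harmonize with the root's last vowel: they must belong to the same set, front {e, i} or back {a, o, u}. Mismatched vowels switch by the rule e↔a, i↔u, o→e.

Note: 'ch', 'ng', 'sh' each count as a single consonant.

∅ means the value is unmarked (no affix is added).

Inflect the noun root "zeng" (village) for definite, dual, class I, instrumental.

zengeziing

Attach case instrumental -oz → zengoz.
number = dual: zero marking, form stays zengoz.
Attach noun class class I -i → zengozi.
Attach definiteness definite -ing → zengoziing.
Apply vowel harmony: zengoziing → zengeziing.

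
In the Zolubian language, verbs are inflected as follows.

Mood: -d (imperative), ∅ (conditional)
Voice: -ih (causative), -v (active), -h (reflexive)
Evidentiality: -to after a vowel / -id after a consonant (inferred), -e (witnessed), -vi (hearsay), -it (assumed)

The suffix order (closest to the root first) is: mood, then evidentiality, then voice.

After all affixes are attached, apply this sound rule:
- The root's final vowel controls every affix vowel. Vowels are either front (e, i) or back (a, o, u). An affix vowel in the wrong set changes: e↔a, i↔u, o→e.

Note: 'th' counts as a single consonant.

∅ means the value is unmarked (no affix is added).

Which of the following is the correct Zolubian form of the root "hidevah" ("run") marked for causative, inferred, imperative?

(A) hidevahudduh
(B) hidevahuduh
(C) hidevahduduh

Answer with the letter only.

C

Attach mood imperative -d → hidevahd.
Attach evidentiality inferred -id (after consonant 'd') → hidevahdid.
Attach voice causative -ih → hidevahdidih.
Apply vowel harmony: hidevahdidih → hidevahduduh.
So the correct form is hidevahduduh, option (C).
(A) hidevahudduh is wrong: it has the affixes in the wrong order.
(B) hidevahuduh is wrong: it uses conditional instead of imperative for mood.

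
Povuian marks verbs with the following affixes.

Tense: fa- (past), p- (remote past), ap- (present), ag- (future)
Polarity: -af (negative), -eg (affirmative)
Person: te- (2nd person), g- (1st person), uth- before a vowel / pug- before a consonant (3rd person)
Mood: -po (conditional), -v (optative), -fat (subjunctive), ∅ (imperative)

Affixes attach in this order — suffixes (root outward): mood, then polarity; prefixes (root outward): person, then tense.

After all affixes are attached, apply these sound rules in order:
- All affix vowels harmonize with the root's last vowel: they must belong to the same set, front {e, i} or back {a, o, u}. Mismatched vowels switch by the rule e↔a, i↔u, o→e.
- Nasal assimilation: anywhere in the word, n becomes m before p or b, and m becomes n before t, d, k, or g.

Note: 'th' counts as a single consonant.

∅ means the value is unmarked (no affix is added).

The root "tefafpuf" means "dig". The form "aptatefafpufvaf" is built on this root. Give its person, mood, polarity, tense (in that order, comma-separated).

2nd person, optative, negative, present

Segment: ap-te-tefafpuf-v-af.
person: te- → 2nd person.
mood: -v → optative.
polarity: -af → negative.
tense: ap- → present.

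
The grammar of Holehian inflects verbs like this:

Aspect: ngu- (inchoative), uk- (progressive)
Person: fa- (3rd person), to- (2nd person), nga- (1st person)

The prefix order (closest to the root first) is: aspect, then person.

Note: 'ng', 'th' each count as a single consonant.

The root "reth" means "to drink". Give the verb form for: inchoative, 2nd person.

Attach aspect inchoative ngu- → ngureth.
Attach person 2nd person to- → tongureth.

tongureth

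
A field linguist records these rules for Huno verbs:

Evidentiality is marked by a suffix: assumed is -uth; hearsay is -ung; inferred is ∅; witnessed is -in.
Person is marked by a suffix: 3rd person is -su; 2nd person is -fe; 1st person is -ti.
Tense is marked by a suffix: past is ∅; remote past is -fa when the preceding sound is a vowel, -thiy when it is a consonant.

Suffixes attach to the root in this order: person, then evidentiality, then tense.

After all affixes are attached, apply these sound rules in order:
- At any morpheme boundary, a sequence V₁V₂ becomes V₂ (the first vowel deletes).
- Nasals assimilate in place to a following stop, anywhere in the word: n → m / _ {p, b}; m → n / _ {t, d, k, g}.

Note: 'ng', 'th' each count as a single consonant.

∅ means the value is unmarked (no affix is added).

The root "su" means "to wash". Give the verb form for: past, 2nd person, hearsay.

Attach person 2nd person -fe → sufe.
Attach evidentiality hearsay -ung → sufeung.
tense = past: zero marking, form stays sufeung.
Apply vowel deletion: sufeung → sufung.
Nasal assimilation: no change.

sufung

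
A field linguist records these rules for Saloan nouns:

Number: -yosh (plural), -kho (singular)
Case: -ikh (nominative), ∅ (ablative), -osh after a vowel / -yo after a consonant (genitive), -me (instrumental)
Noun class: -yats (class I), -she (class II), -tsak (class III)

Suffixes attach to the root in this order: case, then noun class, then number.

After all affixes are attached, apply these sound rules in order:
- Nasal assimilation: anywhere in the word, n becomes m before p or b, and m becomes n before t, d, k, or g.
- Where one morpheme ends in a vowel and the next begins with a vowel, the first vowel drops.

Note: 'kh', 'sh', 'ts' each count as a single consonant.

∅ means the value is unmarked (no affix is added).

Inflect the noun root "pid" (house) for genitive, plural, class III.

Attach case genitive -yo (after consonant 'd') → pidyo.
Attach noun class class III -tsak → pidyotsak.
Attach number plural -yosh → pidyotsakyosh.
Nasal assimilation: no change.
Vowel deletion: no change.

pidyotsakyosh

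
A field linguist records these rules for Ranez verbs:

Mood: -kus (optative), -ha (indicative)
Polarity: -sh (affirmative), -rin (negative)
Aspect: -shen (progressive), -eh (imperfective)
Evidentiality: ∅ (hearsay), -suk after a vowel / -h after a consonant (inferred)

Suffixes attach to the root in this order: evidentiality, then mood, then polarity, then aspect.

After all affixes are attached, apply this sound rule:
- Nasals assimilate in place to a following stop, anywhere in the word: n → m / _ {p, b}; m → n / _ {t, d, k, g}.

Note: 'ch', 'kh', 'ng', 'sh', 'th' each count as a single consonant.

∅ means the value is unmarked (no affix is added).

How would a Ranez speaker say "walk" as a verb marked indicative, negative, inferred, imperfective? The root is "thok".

thokhharineh

Attach evidentiality inferred -h (after consonant 'k') → thokh.
Attach mood indicative -ha → thokhha.
Attach polarity negative -rin → thokhharin.
Attach aspect imperfective -eh → thokhharineh.
Nasal assimilation: no change.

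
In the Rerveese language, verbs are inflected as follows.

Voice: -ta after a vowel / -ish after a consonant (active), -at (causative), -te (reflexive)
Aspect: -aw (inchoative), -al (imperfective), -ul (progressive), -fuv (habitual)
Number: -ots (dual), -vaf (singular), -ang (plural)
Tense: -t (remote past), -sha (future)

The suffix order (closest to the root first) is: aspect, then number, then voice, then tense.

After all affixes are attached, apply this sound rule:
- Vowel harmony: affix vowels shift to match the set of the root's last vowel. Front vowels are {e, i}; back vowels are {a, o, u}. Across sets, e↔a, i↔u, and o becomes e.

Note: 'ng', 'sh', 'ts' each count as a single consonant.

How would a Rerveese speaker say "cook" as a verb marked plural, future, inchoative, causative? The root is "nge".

Attach aspect inchoative -aw → ngeaw.
Attach number plural -ang → ngeawang.
Attach voice causative -at → ngeawangat.
Attach tense future -sha → ngeawangatsha.
Apply vowel harmony: ngeawangatsha → ngeewengetshe.

ngeewengetshe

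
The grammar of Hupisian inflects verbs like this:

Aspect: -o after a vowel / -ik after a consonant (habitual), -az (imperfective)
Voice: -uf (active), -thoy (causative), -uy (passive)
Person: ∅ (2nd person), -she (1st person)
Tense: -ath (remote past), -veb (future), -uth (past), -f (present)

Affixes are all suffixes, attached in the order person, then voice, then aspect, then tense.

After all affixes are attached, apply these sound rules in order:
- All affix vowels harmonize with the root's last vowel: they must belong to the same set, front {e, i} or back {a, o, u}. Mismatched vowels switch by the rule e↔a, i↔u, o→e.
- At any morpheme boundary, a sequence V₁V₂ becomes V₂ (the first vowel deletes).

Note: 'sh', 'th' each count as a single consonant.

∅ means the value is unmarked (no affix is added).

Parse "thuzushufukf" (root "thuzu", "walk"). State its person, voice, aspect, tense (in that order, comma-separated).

1st person, active, habitual, present

Segment: thuzu-she-uf-ik-f.
person: -she → 1st person.
voice: -uf → active.
aspect: -o/ik → habitual.
tense: -f → present.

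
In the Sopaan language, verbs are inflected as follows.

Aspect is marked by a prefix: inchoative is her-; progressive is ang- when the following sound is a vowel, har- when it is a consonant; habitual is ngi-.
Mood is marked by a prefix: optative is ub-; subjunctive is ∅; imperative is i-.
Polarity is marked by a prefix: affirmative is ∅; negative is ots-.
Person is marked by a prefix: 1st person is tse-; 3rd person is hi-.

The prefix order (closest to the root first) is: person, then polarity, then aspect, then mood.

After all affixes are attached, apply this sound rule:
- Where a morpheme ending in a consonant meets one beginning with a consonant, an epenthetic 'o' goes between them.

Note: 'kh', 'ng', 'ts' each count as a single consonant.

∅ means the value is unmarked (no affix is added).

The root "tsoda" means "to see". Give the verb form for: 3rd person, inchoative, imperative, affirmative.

Attach person 3rd person hi- → hitsoda.
polarity = affirmative: zero marking, form stays hitsoda.
Attach aspect inchoative her- → herhitsoda.
Attach mood imperative i- → iherhitsoda.
Apply epenthesis: iherhitsoda → iherohitsoda.

iherohitsoda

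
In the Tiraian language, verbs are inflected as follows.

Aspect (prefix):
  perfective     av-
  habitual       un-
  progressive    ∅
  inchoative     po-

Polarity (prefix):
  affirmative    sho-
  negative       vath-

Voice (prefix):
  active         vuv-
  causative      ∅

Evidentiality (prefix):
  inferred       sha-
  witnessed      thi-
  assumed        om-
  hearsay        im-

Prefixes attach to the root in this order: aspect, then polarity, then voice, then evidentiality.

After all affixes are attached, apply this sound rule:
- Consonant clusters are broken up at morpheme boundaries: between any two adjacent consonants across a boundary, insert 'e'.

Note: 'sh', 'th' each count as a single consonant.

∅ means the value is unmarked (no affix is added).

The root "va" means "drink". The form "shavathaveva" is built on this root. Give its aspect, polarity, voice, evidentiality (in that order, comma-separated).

Segment: sha-vath-av-va.
aspect: av- → perfective.
polarity: vath- → negative.
voice: ∅ → causative.
evidentiality: sha- → inferred.

perfective, negative, causative, inferred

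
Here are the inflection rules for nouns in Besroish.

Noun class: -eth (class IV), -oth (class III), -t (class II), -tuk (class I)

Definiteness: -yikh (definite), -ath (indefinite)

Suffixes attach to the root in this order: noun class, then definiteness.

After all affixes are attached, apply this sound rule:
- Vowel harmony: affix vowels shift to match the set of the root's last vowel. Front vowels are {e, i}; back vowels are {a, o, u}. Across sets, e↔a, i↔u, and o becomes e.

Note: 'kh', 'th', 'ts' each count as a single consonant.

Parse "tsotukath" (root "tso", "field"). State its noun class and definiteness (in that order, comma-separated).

Segment: tso-tuk-ath.
noun class: -tuk → class I.
definiteness: -ath → indefinite.

class I, indefinite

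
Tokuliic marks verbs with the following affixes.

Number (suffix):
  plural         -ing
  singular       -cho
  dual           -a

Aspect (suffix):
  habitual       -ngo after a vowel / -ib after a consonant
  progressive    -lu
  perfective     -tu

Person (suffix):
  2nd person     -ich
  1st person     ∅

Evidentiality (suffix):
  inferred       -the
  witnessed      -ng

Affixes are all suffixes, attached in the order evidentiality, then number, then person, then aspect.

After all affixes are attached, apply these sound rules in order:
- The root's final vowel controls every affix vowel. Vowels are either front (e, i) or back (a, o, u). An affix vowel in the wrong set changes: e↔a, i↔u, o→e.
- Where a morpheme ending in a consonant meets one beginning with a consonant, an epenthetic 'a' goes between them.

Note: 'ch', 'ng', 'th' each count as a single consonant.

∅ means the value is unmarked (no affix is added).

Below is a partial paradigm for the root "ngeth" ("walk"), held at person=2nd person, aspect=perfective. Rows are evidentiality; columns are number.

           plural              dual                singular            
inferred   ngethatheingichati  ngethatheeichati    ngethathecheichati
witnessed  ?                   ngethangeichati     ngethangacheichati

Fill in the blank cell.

ngethangingichati

Attach evidentiality witnessed -ng → ngethng.
Attach number plural -ing → ngethnging.
Attach person 2nd person -ich → ngethngingich.
Attach aspect perfective -tu → ngethngingichtu.
Apply vowel harmony: ngethngingichtu → ngethngingichti.
Apply epenthesis: ngethngingichti → ngethangingichati.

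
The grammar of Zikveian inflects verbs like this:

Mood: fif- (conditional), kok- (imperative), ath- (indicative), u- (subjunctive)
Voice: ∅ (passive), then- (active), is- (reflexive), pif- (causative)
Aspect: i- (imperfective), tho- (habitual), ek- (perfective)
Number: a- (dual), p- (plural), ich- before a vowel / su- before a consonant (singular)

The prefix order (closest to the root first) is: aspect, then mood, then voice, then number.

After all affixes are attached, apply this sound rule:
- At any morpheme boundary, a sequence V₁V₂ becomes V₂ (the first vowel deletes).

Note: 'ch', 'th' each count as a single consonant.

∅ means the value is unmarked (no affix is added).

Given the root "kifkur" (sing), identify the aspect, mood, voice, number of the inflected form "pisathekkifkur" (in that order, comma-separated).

Segment: p-is-ath-ek-kifkur.
aspect: ek- → perfective.
mood: ath- → indicative.
voice: is- → reflexive.
number: p- → plural.

perfective, indicative, reflexive, plural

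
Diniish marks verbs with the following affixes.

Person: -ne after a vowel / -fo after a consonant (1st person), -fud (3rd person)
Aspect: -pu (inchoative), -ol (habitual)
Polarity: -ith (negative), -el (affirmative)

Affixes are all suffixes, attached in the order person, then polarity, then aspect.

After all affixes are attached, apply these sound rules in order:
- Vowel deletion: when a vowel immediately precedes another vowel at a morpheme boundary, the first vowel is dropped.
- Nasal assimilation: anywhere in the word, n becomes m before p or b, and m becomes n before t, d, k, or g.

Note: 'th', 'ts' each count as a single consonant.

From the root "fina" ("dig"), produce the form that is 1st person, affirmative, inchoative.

Attach person 1st person -ne (after vowel 'a') → finane.
Attach polarity affirmative -el → finaneel.
Attach aspect inchoative -pu → finaneelpu.
Apply vowel deletion: finaneelpu → finanelpu.
Nasal assimilation: no change.

finanelpu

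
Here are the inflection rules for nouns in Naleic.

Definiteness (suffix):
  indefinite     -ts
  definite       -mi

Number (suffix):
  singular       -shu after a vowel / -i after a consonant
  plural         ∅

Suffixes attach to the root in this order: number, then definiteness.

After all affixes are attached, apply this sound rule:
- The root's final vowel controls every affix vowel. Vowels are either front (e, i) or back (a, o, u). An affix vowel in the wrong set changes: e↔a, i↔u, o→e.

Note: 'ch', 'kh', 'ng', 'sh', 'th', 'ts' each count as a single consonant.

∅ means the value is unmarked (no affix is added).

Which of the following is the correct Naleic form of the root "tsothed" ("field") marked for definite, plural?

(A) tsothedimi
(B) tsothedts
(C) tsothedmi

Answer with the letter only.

C

number = plural: zero marking, form stays tsothed.
Attach definiteness definite -mi → tsothedmi.
Vowel harmony: no change.
So the correct form is tsothedmi, option (C).
(A) tsothedimi is wrong: it uses singular instead of plural for number.
(B) tsothedts is wrong: it uses indefinite instead of definite for definiteness.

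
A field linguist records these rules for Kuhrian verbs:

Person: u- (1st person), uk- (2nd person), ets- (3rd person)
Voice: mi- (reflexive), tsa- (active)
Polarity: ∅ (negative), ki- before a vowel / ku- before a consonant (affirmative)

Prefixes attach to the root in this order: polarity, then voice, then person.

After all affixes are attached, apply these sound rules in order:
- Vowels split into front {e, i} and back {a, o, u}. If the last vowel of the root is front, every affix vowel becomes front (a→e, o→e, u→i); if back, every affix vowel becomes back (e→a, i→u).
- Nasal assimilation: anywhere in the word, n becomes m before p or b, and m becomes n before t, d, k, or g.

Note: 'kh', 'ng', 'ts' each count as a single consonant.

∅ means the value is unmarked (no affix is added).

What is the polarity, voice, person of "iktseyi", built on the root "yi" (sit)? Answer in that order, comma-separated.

negative, active, 2nd person

Segment: uk-tsa-yi.
polarity: ∅ → negative.
voice: tsa- → active.
person: uk- → 2nd person.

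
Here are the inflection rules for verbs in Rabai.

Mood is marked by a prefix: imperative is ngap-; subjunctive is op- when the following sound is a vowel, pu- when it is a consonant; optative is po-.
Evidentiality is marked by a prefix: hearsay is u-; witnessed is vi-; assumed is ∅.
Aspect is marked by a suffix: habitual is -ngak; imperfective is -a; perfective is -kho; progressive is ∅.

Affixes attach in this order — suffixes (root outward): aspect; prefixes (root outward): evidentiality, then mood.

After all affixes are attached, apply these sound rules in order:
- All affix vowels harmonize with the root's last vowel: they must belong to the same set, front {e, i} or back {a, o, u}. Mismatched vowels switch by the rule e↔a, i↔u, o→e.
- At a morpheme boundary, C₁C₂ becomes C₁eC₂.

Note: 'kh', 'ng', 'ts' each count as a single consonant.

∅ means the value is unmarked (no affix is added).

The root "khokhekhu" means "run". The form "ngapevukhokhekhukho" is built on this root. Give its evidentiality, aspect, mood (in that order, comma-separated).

Segment: ngap-vi-khokhekhu-kho.
evidentiality: vi- → witnessed.
aspect: -kho → perfective.
mood: ngap- → imperative.

witnessed, perfective, imperative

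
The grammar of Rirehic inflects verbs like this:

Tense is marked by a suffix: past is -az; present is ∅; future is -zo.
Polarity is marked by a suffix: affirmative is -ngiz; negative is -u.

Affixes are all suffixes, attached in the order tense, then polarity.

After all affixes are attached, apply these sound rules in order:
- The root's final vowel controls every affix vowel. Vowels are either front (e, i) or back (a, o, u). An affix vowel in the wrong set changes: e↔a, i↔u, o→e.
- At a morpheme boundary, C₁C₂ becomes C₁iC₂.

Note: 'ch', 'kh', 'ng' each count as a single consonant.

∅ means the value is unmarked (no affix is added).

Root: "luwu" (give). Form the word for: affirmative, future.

luwuzonguz

Attach tense future -zo → luwuzo.
Attach polarity affirmative -ngiz → luwuzongiz.
Apply vowel harmony: luwuzongiz → luwuzonguz.
Epenthesis: no change.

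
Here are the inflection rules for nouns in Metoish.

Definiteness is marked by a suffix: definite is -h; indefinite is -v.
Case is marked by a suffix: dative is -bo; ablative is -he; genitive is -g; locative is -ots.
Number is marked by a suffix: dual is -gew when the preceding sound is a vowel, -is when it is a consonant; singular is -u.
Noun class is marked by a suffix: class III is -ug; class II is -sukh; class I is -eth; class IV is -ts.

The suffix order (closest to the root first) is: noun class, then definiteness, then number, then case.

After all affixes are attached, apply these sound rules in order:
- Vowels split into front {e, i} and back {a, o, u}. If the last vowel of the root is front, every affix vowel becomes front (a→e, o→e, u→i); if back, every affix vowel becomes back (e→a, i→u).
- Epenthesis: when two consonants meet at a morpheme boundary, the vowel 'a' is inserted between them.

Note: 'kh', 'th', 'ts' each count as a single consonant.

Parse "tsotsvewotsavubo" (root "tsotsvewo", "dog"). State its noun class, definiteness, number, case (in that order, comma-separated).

Segment: tsotsvewo-ts-v-u-bo.
noun class: -ts → class IV.
definiteness: -v → indefinite.
number: -u → singular.
case: -bo → dative.

class IV, indefinite, singular, dative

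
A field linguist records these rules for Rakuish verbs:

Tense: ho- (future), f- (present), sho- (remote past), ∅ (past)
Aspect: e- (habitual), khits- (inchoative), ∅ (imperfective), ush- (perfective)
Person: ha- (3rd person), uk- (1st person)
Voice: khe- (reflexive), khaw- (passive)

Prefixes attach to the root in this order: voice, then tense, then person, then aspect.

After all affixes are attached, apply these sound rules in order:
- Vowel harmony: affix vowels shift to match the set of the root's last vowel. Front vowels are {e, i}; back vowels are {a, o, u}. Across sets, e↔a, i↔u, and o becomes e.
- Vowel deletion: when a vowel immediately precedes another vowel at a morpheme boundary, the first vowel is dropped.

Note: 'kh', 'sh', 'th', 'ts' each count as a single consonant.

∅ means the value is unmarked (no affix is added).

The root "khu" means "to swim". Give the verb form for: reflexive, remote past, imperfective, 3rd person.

Attach voice reflexive khe- → khekhu.
Attach tense remote past sho- → shokhekhu.
Attach person 3rd person ha- → hashokhekhu.
aspect = imperfective: zero marking, form stays hashokhekhu.
Apply vowel harmony: hashokhekhu → hashokhakhu.
Vowel deletion: no change.

hashokhakhu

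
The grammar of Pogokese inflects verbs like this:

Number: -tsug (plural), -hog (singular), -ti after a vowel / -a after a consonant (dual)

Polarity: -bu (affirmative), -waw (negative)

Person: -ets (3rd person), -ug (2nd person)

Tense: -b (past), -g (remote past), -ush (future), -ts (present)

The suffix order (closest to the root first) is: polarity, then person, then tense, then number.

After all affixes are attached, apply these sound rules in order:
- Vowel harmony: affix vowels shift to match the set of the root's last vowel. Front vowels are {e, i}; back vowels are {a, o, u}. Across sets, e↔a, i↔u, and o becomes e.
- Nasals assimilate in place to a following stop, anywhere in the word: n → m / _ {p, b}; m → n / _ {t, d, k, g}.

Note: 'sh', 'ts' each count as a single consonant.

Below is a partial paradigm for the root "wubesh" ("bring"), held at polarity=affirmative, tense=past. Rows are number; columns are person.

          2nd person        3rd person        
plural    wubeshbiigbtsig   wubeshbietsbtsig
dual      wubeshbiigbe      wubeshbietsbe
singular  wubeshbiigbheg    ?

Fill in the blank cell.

wubeshbietsbheg

Attach polarity affirmative -bu → wubeshbu.
Attach person 3rd person -ets → wubeshbuets.
Attach tense past -b → wubeshbuetsb.
Attach number singular -hog → wubeshbuetsbhog.
Apply vowel harmony: wubeshbuetsbhog → wubeshbietsbheg.
Nasal assimilation: no change.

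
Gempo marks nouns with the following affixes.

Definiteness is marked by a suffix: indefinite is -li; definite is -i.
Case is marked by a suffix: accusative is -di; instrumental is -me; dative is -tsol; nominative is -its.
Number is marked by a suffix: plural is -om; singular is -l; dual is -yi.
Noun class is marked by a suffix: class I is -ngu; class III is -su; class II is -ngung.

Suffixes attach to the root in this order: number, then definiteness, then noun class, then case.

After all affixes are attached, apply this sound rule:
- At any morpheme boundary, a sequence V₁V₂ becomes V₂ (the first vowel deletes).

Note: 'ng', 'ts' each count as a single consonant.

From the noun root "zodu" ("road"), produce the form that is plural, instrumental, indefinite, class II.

Attach number plural -om → zoduom.
Attach definiteness indefinite -li → zoduomli.
Attach noun class class II -ngung → zoduomlingung.
Attach case instrumental -me → zoduomlingungme.
Apply vowel deletion: zoduomlingungme → zodomlingungme.

zodomlingungme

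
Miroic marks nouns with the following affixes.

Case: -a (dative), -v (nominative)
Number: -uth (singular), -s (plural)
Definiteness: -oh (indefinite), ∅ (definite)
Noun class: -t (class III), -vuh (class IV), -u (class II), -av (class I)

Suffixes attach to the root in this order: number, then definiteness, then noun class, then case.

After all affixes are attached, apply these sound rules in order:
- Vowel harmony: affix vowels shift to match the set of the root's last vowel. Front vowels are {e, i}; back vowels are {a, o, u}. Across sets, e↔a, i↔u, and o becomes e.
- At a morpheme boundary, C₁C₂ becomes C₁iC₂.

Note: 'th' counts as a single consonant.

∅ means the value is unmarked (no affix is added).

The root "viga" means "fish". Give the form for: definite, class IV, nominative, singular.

Attach number singular -uth → vigauth.
definiteness = definite: zero marking, form stays vigauth.
Attach noun class class IV -vuh → vigauthvuh.
Attach case nominative -v → vigauthvuhv.
Vowel harmony: no change.
Apply epenthesis: vigauthvuhv → vigauthivuhiv.

vigauthivuhiv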